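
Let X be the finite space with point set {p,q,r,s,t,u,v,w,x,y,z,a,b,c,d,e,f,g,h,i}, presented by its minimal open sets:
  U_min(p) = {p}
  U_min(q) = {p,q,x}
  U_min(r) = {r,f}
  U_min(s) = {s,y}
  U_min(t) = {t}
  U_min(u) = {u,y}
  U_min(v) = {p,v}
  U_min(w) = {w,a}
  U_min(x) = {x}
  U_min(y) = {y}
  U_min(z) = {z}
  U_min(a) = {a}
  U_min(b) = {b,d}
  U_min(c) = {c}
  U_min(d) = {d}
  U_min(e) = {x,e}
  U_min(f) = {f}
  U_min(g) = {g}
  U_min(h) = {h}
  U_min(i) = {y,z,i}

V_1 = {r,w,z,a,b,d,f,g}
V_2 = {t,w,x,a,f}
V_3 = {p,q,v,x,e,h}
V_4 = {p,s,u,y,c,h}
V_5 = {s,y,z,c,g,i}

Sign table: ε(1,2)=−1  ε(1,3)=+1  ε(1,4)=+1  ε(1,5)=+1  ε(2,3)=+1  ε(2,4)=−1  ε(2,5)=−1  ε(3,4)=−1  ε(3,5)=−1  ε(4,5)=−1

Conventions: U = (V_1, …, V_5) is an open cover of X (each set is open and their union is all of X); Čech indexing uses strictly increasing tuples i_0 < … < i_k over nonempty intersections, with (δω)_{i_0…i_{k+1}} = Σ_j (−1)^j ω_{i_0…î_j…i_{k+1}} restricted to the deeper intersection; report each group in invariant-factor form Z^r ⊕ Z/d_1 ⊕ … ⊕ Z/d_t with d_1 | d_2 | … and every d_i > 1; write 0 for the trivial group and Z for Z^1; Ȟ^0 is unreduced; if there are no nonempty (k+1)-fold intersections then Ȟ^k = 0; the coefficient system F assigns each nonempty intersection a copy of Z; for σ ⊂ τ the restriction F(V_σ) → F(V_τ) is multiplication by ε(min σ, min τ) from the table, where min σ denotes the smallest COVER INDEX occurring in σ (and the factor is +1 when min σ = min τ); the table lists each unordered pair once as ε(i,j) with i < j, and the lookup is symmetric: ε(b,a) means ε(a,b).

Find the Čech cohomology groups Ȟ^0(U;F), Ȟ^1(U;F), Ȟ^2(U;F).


nerve simplices:
  V12={w,a,f} V15={z,g} V23={x} V34={p,h} V45={s,y,c}
C dims 5,5; δ0: rk 5, SNF 1^4·2
degree 0: 5−5−0 = 0 → Ȟ^0 ≅ 0
degree 1: 5−0−5 = 0 plus torsion [2] → Ȟ^1 ≅ Z/2
degree 2: 0−0−0 = 0 → Ȟ^2 ≅ 0

Ȟ^0 = 0, Ȟ^1 = Z/2, Ȟ^2 = 0


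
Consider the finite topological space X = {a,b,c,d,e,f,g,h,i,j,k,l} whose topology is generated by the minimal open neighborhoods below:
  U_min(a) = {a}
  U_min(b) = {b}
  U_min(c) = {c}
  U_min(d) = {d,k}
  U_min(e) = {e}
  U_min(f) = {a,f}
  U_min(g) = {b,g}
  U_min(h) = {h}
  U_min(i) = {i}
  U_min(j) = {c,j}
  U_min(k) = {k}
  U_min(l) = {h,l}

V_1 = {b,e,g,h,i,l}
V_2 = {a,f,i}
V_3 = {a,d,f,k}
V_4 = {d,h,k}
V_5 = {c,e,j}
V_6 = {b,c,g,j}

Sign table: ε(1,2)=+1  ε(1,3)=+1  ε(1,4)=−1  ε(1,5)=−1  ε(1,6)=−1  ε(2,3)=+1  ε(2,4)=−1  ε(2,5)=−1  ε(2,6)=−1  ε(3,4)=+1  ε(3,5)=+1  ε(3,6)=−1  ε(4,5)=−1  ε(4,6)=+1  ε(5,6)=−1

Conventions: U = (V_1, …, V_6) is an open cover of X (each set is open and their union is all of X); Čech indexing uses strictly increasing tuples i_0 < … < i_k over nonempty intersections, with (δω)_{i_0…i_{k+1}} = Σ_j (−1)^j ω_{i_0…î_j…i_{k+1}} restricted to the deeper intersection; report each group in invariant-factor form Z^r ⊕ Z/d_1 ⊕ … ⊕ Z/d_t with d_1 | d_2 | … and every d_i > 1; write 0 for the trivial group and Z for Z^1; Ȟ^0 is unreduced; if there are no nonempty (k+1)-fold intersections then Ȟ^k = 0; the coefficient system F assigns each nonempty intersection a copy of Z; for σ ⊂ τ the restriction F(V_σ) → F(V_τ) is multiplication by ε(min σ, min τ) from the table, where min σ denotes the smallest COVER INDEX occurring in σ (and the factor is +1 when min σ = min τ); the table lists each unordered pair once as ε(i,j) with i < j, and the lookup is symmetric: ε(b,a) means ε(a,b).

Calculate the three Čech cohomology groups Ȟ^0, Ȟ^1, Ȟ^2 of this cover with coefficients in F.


nonempty overlaps:
  V12={i} V14={h} V15={e} V16={b,g} V23={a,f} V34={d,k} V56={c,j}
C dims 6,7; δ0: rk 6, SNF 1^5·2
degree 0: 6−6−0 = 0 → Ȟ^0 ≅ 0
degree 1: 7−0−6 = 1 plus torsion [2] → Ȟ^1 ≅ Z ⊕ Z/2
degree 2: 0−0−0 = 0 → Ȟ^2 ≅ 0

Ȟ^0(U;F) ≅ 0, Ȟ^1(U;F) ≅ Z ⊕ Z/2 and Ȟ^2(U;F) ≅ 0


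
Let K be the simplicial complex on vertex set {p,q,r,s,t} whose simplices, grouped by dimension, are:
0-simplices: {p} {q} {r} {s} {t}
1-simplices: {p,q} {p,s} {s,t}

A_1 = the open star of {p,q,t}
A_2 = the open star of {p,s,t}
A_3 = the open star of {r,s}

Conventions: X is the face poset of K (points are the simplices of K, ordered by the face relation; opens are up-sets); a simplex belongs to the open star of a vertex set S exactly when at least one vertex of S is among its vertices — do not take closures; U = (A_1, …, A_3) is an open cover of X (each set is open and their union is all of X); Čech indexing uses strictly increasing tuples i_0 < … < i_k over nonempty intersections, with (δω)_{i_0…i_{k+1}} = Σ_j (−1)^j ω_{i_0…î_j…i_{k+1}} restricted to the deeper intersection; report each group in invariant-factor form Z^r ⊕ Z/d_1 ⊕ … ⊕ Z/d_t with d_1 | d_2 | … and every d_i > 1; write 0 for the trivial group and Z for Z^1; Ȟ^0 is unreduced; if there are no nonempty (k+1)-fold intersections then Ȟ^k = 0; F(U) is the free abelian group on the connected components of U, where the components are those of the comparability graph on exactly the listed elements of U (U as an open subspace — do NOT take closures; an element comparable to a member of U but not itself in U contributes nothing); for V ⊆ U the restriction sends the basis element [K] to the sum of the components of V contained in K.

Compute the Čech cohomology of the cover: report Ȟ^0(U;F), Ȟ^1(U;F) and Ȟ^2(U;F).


Ȟ^0 = Z^2, Ȟ^1 = 0, Ȟ^2 = 0

nerve of the cover:
  A1={{p},{q},{t},{p,q},{p,s},{s,t}} A2={{p},{s},{t},{p,q},{p,s},{s,t}} A3={{r},{s},{p,s},{s,t}}
  A12={{p},{t},{p,q},{p,s},{s,t}} A13={{p,s},{s,t}} A23={{s},{p,s},{s,t}}
  A123={{p,s},{s,t}}
components per intersection:
  A1: {{p},{q},{p,q},{p,s}} {{t},{s,t}}
  A2: {{p},{s},{t},{p,q},{p,s},{s,t}}
  A3: {{r}} {{s},{p,s},{s,t}}
  A12: {{p},{p,q},{p,s}} {{t},{s,t}}
  A13: {{p,s}} {{s,t}}
  A23: {{s},{p,s},{s,t}}
  A123: {{p,s}} {{s,t}}
C dims 5,5,2; δ0: rk 3, SNF 1^3; δ1: rk 2, SNF 1^2
Ȟ^0 = (5 − 3) − 0 = 2, so Ȟ^0 ≅ Z^2
Ȟ^1 = (5 − 2) − 3 = 0, so Ȟ^1 ≅ 0
Ȟ^2 = (2 − 0) − 2 = 0, so Ȟ^2 ≅ 0


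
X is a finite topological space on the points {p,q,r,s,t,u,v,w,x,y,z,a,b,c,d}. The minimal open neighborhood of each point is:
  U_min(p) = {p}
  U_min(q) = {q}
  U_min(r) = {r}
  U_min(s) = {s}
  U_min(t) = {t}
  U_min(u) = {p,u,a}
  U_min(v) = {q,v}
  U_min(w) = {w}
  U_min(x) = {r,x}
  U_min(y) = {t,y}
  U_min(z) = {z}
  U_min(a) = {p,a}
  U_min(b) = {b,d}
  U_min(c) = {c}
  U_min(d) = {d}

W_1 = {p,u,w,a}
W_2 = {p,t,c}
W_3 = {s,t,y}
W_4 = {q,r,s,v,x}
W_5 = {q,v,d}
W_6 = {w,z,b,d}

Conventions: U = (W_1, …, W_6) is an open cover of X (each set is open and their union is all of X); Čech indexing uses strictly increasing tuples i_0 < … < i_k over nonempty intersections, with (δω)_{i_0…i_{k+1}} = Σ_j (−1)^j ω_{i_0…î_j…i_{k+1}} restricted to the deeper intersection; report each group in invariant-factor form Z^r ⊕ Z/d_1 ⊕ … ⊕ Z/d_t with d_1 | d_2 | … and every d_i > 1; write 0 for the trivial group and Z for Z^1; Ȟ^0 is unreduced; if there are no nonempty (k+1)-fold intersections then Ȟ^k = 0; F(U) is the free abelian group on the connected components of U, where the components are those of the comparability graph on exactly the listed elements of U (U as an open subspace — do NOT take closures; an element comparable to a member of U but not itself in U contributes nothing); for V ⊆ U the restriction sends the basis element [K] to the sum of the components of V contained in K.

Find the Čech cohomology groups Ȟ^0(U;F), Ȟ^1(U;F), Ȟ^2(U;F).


Ȟ^0(U;F) ≅ Z^9, Ȟ^1(U;F) ≅ 0, Ȟ^2(U;F) ≅ 0

nonempty overlaps:
  W12={p} W16={w} W23={t} W34={s} W45={q,v} W56={d}
components per intersection:
  W1: {p,u,a} {w}
  W2: {p} {t} {c}
  W3: {s} {t,y}
  W4: {q,v} {r,x} {s}
  W5: {q,v} {d}
  W6: {w} {z} {b,d}
  W12: {p}
  W16: {w}
  W23: {t}
  W34: {s}
  W45: {q,v}
  W56: {d}
C dims 15,6; δ0: rk 6, SNF 1^6
degree 0: 15−6−0 = 9 → Ȟ^0 ≅ Z^9
degree 1: 6−0−6 = 0 → Ȟ^1 ≅ 0
degree 2: 0−0−0 = 0 → Ȟ^2 ≅ 0


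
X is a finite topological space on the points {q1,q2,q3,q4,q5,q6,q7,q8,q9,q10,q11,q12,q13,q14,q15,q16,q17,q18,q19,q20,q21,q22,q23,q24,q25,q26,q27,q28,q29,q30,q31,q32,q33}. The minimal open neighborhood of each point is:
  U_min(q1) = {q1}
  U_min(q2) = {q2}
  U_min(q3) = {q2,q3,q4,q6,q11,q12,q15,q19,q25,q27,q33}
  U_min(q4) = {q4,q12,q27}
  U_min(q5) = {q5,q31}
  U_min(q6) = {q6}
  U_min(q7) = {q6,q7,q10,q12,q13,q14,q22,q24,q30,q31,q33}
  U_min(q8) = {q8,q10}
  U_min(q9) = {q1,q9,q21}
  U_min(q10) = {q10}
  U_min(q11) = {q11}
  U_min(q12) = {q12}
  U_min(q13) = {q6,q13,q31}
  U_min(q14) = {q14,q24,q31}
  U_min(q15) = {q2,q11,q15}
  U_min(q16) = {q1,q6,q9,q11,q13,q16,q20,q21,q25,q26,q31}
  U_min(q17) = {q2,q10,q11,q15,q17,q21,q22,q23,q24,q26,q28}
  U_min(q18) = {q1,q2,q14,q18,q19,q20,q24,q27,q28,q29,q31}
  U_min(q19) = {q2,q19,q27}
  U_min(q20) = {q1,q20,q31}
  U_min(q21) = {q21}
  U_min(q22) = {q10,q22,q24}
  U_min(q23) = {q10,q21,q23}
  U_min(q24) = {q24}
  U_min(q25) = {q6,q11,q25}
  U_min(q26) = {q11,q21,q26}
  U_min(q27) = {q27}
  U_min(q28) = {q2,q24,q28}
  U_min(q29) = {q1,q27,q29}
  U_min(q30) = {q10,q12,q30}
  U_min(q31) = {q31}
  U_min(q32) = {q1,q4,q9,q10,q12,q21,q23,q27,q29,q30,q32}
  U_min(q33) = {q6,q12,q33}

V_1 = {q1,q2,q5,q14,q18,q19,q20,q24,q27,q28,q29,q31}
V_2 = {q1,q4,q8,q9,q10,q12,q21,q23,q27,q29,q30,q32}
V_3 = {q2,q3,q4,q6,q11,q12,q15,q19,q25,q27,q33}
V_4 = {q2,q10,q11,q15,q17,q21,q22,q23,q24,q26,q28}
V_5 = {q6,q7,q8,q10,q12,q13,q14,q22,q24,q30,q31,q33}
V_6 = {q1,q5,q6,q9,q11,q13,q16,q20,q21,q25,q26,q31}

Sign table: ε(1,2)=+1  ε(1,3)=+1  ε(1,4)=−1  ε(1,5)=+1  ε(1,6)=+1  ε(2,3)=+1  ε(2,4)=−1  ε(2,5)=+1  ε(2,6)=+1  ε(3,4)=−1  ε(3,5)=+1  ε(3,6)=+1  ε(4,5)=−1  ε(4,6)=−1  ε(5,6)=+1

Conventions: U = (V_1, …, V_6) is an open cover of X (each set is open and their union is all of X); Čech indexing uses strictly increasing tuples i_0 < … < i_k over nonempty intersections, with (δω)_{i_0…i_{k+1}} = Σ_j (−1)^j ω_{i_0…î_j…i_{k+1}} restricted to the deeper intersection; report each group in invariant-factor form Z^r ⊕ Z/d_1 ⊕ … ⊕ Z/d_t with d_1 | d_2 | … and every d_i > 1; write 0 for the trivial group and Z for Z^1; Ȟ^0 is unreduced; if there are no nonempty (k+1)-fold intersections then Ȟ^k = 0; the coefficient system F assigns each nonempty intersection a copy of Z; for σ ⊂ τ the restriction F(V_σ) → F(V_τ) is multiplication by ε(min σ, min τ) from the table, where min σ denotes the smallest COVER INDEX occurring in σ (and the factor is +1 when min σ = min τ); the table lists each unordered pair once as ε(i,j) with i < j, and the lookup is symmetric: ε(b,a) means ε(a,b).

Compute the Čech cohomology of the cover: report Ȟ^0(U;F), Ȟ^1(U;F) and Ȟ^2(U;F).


nonempty intersections:
  V12={q1,q27,q29} V13={q2,q19,q27} V14={q2,q24,q28} V15={q14,q24,q31} V16={q1,q5,q20,q31} V23={q4,q12,q27} V24={q10,q21,q23} V25={q8,q10,q12,q30} V26={q1,q9,q21} V34={q2,q11,q15} V35={q6,q12,q33} V36={q6,q11,q25} V45={q10,q22,q24} V46={q11,q21,q26} V56={q6,q13,q31}
  V123={q27} V126={q1} V134={q2} V145={q24} V156={q31} V235={q12} V245={q10} V246={q21} V346={q11} V356={q6}
C dims 6,15,10; δ0: rk 5, SNF 1^5; δ1: rk 10, SNF 1^9·2
Ȟ^0: (6−5)−0=1 ⇒ Z
Ȟ^1: (15−10)−5=0 ⇒ 0
Ȟ^2: (10−0)−10=0 plus torsion [2] ⇒ Z/2

Ȟ^0 ≅ Z; Ȟ^1 ≅ 0; Ȟ^2 ≅ Z/2


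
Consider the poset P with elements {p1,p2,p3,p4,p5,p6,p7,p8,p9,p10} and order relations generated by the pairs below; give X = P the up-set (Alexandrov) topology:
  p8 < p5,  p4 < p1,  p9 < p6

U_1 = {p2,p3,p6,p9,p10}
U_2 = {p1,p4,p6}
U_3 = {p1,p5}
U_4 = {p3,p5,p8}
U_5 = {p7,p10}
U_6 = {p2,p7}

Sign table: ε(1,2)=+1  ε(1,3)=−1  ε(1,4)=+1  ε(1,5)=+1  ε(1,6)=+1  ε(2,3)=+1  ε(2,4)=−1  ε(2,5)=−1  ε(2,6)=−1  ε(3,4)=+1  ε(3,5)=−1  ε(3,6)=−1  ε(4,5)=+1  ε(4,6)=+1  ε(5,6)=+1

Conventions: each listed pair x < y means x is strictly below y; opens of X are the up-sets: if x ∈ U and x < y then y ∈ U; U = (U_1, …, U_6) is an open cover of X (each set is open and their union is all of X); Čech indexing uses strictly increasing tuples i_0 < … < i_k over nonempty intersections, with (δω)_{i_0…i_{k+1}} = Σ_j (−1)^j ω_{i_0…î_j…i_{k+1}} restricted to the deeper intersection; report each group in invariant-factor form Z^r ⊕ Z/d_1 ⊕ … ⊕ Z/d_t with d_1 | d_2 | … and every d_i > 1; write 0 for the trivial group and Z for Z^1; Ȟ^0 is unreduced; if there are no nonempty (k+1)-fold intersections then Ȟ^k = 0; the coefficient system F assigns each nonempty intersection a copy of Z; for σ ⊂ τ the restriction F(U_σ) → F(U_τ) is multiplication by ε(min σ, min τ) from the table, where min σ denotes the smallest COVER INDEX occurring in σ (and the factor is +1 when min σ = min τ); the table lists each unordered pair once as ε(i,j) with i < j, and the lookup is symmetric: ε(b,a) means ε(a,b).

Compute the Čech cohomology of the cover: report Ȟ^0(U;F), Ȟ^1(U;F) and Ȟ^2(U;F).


nonempty intersections:
  U12={p6} U14={p3} U15={p10} U16={p2} U23={p1} U34={p5} U56={p7}
C dims 6,7; δ0: rk 5, SNF 1^5
Ȟ^0: (6−5)−0=1 ⇒ Z
Ȟ^1: (7−0)−5=2 ⇒ Z^2
Ȟ^2: (0−0)−0=0 ⇒ 0

Ȟ^0 = Z,  Ȟ^1 = Z^2,  Ȟ^2 = 0


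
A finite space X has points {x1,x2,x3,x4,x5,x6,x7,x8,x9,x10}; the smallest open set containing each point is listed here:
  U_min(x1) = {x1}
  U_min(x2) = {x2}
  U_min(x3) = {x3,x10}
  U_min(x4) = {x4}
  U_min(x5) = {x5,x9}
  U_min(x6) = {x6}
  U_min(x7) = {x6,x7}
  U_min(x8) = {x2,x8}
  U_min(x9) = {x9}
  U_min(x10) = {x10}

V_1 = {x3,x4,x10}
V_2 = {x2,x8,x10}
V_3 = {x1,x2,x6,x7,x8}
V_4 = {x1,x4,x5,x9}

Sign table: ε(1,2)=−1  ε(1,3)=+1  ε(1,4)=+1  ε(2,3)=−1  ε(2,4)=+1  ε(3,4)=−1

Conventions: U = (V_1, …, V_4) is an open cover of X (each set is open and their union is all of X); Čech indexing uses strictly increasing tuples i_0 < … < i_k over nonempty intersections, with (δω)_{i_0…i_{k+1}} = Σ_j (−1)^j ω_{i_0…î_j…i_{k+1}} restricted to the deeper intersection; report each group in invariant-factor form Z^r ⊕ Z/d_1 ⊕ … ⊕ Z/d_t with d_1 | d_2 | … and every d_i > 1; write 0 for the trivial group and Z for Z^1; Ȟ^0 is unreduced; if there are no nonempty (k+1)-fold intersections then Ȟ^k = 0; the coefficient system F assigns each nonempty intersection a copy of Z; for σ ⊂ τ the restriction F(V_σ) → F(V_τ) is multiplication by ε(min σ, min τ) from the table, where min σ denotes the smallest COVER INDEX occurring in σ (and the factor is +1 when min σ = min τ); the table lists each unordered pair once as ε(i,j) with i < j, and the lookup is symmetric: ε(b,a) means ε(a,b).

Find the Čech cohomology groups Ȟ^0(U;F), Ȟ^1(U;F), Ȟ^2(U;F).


intersection data:
  V12={x10} V14={x4} V23={x2,x8} V34={x1}
C dims 4,4; δ0: rk 4, SNF 1^3·2
Ȟ^0 = (4 − 4) − 0 = 0, so Ȟ^0 ≅ 0
Ȟ^1 = (4 − 0) − 4 = 0 plus torsion [2], so Ȟ^1 ≅ Z/2
Ȟ^2 = (0 − 0) − 0 = 0, so Ȟ^2 ≅ 0

Ȟ^0 = 0, Ȟ^1 = Z/2, Ȟ^2 = 0


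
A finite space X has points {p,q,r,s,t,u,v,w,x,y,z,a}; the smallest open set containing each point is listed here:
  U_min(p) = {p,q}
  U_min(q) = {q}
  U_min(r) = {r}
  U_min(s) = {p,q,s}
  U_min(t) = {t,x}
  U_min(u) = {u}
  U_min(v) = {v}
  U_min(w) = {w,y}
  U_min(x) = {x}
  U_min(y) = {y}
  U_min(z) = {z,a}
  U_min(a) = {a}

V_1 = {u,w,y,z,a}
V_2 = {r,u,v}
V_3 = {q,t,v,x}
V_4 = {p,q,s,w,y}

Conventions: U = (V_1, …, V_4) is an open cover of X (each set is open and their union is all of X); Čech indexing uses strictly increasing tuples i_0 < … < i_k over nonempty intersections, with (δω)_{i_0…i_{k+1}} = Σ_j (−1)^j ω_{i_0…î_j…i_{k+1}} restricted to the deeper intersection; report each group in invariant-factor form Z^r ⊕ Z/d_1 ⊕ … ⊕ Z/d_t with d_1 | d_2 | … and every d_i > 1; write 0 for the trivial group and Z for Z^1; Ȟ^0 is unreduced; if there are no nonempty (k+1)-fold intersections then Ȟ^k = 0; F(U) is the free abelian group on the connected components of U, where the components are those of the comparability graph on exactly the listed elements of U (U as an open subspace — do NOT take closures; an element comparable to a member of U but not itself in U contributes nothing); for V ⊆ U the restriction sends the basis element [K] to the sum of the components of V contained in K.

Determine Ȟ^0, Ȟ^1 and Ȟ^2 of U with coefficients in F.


nerve simplices:
  V12={u} V14={w,y} V23={v} V34={q}
components per intersection:
  V1: {u} {w,y} {z,a}
  V2: {r} {u} {v}
  V3: {q} {t,x} {v}
  V4: {p,q,s} {w,y}
  V12: {u}
  V14: {w,y}
  V23: {v}
  V34: {q}
C dims 11,4; δ0: rk 4, SNF 1^4
degree 0: 11−4−0 = 7 → Ȟ^0 ≅ Z^7
degree 1: 4−0−4 = 0 → Ȟ^1 ≅ 0
degree 2: 0−0−0 = 0 → Ȟ^2 ≅ 0

Ȟ^0(U;F) ≅ Z^7; Ȟ^1(U;F) ≅ 0; Ȟ^2(U;F) ≅ 0


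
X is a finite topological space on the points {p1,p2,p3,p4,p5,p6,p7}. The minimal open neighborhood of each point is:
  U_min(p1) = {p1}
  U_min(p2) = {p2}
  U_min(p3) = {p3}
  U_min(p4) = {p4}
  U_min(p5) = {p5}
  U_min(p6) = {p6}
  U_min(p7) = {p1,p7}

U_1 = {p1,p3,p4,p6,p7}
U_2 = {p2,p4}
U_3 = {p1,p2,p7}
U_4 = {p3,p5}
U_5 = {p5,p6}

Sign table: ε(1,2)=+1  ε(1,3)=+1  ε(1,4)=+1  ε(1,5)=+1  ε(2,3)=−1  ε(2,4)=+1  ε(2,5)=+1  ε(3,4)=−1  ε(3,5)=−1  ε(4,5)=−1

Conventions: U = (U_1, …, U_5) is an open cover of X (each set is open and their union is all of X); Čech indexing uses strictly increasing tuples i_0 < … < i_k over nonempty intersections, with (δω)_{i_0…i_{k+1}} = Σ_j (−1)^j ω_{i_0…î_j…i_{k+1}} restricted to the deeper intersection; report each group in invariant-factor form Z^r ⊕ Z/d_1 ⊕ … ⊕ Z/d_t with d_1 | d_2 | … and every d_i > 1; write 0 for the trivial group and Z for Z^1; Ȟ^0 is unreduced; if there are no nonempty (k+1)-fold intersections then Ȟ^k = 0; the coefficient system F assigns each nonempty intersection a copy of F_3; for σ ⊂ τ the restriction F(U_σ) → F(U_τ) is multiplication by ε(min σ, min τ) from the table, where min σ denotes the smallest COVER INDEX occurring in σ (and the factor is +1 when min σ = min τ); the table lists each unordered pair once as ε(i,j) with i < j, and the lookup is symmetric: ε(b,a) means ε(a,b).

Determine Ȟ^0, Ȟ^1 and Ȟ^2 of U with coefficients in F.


Ȟ^0 = 0,  Ȟ^1 = Z/3,  Ȟ^2 = 0

nerve of the cover:
  U12={p4} U13={p1,p7} U14={p3} U15={p6} U23={p2} U45={p5}
C dims 5,6; δ0: rk_F3 5
Ȟ^0 = (5 − 5) − 0 = 0, so Ȟ^0 ≅ 0
Ȟ^1 = (6 − 0) − 5 = 1, so Ȟ^1 ≅ Z/3
Ȟ^2 = (0 − 0) − 0 = 0, so Ȟ^2 ≅ 0


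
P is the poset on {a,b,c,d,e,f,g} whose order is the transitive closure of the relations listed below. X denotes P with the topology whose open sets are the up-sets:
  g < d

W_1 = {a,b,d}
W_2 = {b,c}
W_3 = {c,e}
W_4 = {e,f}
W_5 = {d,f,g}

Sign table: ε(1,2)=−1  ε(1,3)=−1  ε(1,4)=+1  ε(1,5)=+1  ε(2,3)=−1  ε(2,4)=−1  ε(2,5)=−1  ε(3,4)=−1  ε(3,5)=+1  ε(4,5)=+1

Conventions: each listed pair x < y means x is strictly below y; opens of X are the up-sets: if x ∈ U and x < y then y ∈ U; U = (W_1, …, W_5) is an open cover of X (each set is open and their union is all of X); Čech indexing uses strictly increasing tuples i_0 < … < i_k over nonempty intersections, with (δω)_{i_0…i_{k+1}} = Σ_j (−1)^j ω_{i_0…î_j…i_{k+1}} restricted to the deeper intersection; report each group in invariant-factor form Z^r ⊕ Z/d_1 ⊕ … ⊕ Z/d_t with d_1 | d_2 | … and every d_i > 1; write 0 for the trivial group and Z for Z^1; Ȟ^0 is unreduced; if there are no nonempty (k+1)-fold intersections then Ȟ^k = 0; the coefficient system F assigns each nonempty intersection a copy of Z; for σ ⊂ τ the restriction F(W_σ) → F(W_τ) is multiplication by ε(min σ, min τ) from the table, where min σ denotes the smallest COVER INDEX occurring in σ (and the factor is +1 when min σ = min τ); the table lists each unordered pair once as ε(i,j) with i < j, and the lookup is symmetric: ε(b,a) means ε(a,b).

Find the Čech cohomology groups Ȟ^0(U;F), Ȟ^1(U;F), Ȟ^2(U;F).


Ȟ^0(U;F) ≅ 0; Ȟ^1(U;F) ≅ Z/2; Ȟ^2(U;F) ≅ 0

intersection data:
  W12={b} W15={d} W23={c} W34={e} W45={f}
C dims 5,5; δ0: rk 5, SNF 1^4·2
Ȟ^0 = (5 − 5) − 0 = 0, so Ȟ^0 ≅ 0
Ȟ^1 = (5 − 0) − 5 = 0 plus torsion [2], so Ȟ^1 ≅ Z/2
Ȟ^2 = (0 − 0) − 0 = 0, so Ȟ^2 ≅ 0


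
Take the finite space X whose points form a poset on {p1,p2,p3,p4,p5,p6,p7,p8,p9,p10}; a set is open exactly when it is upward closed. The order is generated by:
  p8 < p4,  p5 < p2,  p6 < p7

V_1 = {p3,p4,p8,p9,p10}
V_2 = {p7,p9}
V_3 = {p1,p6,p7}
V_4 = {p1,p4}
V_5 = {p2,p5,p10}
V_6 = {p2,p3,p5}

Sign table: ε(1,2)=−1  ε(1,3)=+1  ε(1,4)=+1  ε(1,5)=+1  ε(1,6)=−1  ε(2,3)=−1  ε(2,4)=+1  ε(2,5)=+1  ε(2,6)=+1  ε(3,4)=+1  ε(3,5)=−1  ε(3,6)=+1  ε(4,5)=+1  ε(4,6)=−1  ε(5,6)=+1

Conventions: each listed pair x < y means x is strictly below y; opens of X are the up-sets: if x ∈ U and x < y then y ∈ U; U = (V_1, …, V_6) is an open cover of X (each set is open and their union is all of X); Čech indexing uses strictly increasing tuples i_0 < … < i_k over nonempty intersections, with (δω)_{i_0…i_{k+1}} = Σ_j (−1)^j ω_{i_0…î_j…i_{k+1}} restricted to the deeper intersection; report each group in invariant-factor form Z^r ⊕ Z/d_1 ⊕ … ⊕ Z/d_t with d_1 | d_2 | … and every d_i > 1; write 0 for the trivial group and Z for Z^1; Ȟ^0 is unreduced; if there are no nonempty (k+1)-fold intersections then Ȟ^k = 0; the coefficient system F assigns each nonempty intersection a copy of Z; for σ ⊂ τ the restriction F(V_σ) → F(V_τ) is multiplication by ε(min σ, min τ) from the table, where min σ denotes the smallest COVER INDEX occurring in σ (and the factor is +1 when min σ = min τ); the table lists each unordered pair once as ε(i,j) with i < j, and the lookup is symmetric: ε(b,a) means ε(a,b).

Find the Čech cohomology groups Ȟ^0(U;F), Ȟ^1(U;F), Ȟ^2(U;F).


nonempty intersections:
  V12={p9} V14={p4} V15={p10} V16={p3} V23={p7} V34={p1} V56={p2,p5}
C dims 6,7; δ0: rk 6, SNF 1^5·2
Ȟ^0: (6−6)−0=0 ⇒ 0
Ȟ^1: (7−0)−6=1 plus torsion [2] ⇒ Z ⊕ Z/2
Ȟ^2: (0−0)−0=0 ⇒ 0

Ȟ^0(U;F) ≅ 0, Ȟ^1(U;F) ≅ Z ⊕ Z/2, Ȟ^2(U;F) ≅ 0


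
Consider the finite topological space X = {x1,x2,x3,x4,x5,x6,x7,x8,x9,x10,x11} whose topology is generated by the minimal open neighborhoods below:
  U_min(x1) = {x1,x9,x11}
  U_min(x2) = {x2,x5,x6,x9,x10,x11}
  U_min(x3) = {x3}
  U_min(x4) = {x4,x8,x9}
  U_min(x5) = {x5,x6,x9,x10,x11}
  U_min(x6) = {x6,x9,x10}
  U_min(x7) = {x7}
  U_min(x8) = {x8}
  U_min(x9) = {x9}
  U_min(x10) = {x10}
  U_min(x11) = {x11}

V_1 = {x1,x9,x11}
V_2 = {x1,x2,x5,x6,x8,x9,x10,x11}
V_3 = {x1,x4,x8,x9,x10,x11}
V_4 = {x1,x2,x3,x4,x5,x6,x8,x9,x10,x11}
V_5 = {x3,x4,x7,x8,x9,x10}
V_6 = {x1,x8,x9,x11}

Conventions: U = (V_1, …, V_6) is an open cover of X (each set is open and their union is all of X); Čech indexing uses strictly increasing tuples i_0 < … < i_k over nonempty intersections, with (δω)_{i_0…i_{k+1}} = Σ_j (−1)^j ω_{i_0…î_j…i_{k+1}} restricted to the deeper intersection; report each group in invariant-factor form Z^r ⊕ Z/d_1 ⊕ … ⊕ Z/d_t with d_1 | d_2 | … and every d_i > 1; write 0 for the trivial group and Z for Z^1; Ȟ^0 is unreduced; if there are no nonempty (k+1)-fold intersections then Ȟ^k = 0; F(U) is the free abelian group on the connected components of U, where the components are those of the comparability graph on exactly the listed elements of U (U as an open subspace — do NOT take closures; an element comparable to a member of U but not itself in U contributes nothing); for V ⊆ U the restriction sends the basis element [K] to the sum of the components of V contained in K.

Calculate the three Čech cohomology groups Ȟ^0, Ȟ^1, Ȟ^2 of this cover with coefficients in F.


Ȟ^0 = Z^3, Ȟ^1 = 0 and Ȟ^2 = 0

nonempty intersections:
  V12={x1,x9,x11} V13={x1,x9,x11} V14={x1,x9,x11} V15={x9} V16={x1,x9,x11} V23={x1,x8,x9,x10,x11} V24={x1,x2,x5,x6,x8,x9,x10,x11} V25={x8,x9,x10} V26={x1,x8,x9,x11} V34={x1,x4,x8,x9,x10,x11} V35={x4,x8,x9,x10} V36={x1,x8,x9,x11} V45={x3,x4,x8,x9,x10} V46={x1,x8,x9,x11} V56={x8,x9}
  V123={x1,x9,x11} V124={x1,x9,x11} V125={x9} V126={x1,x9,x11} V134={x1,x9,x11} V135={x9} V136={x1,x9,x11} V145={x9} V146={x1,x9,x11} V156={x9} V234={x1,x8,x9,x10,x11} V235={x8,x9,x10} V236={x1,x8,x9,x11} V245={x8,x9,x10} V246={x1,x8,x9,x11} V256={x8,x9} V345={x4,x8,x9,x10} V346={x1,x8,x9,x11} V356={x8,x9} V456={x8,x9}
  V1234={x1,x9,x11} V1235={x9} V1236={x1,x9,x11} V1245={x9} V1246={x1,x9,x11} V1256={x9} V1345={x9} V1346={x1,x9,x11} V1356={x9} V1456={x9} V2345={x8,x9,x10} V2346={x1,x8,x9,x11} V2356={x8,x9} V2456={x8,x9} V3456={x8,x9}
  V12345={x9} V12346={x1,x9,x11} V12356={x9} V12456={x9} V13456={x9} V23456={x8,x9}
  V123456={x9}
components per intersection:
  V1: {x1,x9,x11}
  V2: {x1,x2,x5,x6,x9,x10,x11} {x8}
  V3: {x1,x4,x8,x9,x11} {x10}
  V4: {x1,x2,x4,x5,x6,x8,x9,x10,x11} {x3}
  V5: {x3} {x4,x8,x9} {x7} {x10}
  V6: {x1,x9,x11} {x8}
  V12: {x1,x9,x11}
  V13: {x1,x9,x11}
  V14: {x1,x9,x11}
  V15: {x9}
  V16: {x1,x9,x11}
  V23: {x1,x9,x11} {x8} {x10}
  V24: {x1,x2,x5,x6,x9,x10,x11} {x8}
  V25: {x8} {x9} {x10}
  V26: {x1,x9,x11} {x8}
  V34: {x1,x4,x8,x9,x11} {x10}
  V35: {x4,x8,x9} {x10}
  V36: {x1,x9,x11} {x8}
  V45: {x3} {x4,x8,x9} {x10}
  V46: {x1,x9,x11} {x8}
  V56: {x8} {x9}
  V123: {x1,x9,x11}
  V124: {x1,x9,x11}
  V125: {x9}
  V126: {x1,x9,x11}
  V134: {x1,x9,x11}
  V135: {x9}
  V136: {x1,x9,x11}
  V145: {x9}
  V146: {x1,x9,x11}
  V156: {x9}
  V234: {x1,x9,x11} {x8} {x10}
  V235: {x8} {x9} {x10}
  V236: {x1,x9,x11} {x8}
  V245: {x8} {x9} {x10}
  V246: {x1,x9,x11} {x8}
  V256: {x8} {x9}
  V345: {x4,x8,x9} {x10}
  V346: {x1,x9,x11} {x8}
  V356: {x8} {x9}
  V456: {x8} {x9}
  V1234: {x1,x9,x11}
  V1235: {x9}
  V1236: {x1,x9,x11}
  V1245: {x9}
  V1246: {x1,x9,x11}
  V1256: {x9}
  V1345: {x9}
  V1346: {x1,x9,x11}
  V1356: {x9}
  V1456: {x9}
  V2345: {x8} {x9} {x10}
  V2346: {x1,x9,x11} {x8}
  V2356: {x8} {x9}
  V2456: {x8} {x9}
  V3456: {x8} {x9}
  V12345: {x9}
  V12346: {x1,x9,x11}
  V12356: {x9}
  V12456: {x9}
  V13456: {x9}
  V23456: {x8} {x9}
  V123456: {x9}
C dims 13,28,33,21; δ0: rk 10, SNF 1^10; δ1: rk 18, SNF 1^18; δ2: rk 15, SNF 1^15
Ȟ^0: (13−10)−0=3 ⇒ Z^3
Ȟ^1: (28−18)−10=0 ⇒ 0
Ȟ^2: (33−15)−18=0 ⇒ 0


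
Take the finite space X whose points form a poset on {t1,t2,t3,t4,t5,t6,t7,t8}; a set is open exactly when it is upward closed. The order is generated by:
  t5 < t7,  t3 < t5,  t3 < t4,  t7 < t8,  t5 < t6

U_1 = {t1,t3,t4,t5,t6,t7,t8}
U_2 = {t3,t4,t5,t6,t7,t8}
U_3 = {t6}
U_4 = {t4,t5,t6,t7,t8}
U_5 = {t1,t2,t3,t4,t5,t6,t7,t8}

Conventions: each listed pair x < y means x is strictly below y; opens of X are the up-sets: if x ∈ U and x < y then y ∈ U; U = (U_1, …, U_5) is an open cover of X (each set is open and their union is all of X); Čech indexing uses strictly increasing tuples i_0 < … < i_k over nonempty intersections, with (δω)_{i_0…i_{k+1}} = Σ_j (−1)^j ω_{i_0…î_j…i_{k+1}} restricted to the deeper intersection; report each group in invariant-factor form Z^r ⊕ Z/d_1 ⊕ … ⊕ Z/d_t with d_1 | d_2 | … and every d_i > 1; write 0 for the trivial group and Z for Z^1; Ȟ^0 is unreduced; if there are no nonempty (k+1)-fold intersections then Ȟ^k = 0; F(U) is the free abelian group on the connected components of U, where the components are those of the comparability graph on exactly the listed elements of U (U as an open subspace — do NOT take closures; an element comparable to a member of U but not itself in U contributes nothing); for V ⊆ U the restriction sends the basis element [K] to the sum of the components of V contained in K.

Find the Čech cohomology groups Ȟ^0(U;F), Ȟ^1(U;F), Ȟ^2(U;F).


Ȟ^0 ≅ Z^3, Ȟ^1 ≅ 0, Ȟ^2 ≅ 0

cover nerve:
  U12={t3,t4,t5,t6,t7,t8} U13={t6} U14={t4,t5,t6,t7,t8} U15={t1,t3,t4,t5,t6,t7,t8} U23={t6} U24={t4,t5,t6,t7,t8} U25={t3,t4,t5,t6,t7,t8} U34={t6} U35={t6} U45={t4,t5,t6,t7,t8}
  U123={t6} U124={t4,t5,t6,t7,t8} U125={t3,t4,t5,t6,t7,t8} U134={t6} U135={t6} U145={t4,t5,t6,t7,t8} U234={t6} U235={t6} U245={t4,t5,t6,t7,t8} U345={t6}
  U1234={t6} U1235={t6} U1245={t4,t5,t6,t7,t8} U1345={t6} U2345={t6}
  U12345={t6}
components per intersection:
  U1: {t1} {t3,t4,t5,t6,t7,t8}
  U2: {t3,t4,t5,t6,t7,t8}
  U3: {t6}
  U4: {t4} {t5,t6,t7,t8}
  U5: {t1} {t2} {t3,t4,t5,t6,t7,t8}
  U12: {t3,t4,t5,t6,t7,t8}
  U13: {t6}
  U14: {t4} {t5,t6,t7,t8}
  U15: {t1} {t3,t4,t5,t6,t7,t8}
  U23: {t6}
  U24: {t4} {t5,t6,t7,t8}
  U25: {t3,t4,t5,t6,t7,t8}
  U34: {t6}
  U35: {t6}
  U45: {t4} {t5,t6,t7,t8}
  U123: {t6}
  U124: {t4} {t5,t6,t7,t8}
  U125: {t3,t4,t5,t6,t7,t8}
  U134: {t6}
  U135: {t6}
  U145: {t4} {t5,t6,t7,t8}
  U234: {t6}
  U235: {t6}
  U245: {t4} {t5,t6,t7,t8}
  U345: {t6}
  U1234: {t6}
  U1235: {t6}
  U1245: {t4} {t5,t6,t7,t8}
  U1345: {t6}
  U2345: {t6}
  U12345: {t6}
C dims 9,14,13,6; δ0: rk 6, SNF 1^6; δ1: rk 8, SNF 1^8; δ2: rk 5, SNF 1^5
Ȟ^0: (9−6)−0=3 ⇒ Z^3
Ȟ^1: (14−8)−6=0 ⇒ 0
Ȟ^2: (13−5)−8=0 ⇒ 0


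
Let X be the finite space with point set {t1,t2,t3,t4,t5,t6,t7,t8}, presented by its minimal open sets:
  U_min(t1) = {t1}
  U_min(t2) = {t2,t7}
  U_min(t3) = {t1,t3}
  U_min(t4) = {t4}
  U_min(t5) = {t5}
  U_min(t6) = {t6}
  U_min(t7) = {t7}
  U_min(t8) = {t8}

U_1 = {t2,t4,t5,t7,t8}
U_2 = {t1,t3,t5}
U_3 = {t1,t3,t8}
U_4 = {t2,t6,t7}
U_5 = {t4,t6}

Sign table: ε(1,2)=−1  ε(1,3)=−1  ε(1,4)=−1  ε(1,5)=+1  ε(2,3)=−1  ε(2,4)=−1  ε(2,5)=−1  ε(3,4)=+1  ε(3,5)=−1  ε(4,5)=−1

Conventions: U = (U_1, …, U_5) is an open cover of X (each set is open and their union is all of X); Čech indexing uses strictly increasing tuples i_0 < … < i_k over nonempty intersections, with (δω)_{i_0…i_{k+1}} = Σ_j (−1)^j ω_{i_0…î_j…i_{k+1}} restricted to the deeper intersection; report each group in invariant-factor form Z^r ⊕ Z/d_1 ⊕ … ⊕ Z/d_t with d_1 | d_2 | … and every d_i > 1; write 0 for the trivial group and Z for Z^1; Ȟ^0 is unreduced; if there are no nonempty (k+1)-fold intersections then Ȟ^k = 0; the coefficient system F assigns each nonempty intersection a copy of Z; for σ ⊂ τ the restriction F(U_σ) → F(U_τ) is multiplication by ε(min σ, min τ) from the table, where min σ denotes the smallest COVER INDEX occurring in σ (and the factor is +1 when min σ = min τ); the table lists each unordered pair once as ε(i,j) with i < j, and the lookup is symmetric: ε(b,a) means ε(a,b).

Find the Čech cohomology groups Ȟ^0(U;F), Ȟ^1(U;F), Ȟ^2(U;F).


Ȟ^0 ≅ 0,  Ȟ^1 ≅ Z ⊕ Z/2,  Ȟ^2 ≅ 0

intersection data:
  U12={t5} U13={t8} U14={t2,t7} U15={t4} U23={t1,t3} U45={t6}
C dims 5,6; δ0: rk 5, SNF 1^4·2
Ȟ^0 = (5 − 5) − 0 = 0, so Ȟ^0 ≅ 0
Ȟ^1 = (6 − 0) − 5 = 1 plus torsion [2], so Ȟ^1 ≅ Z ⊕ Z/2
Ȟ^2 = (0 − 0) − 0 = 0, so Ȟ^2 ≅ 0


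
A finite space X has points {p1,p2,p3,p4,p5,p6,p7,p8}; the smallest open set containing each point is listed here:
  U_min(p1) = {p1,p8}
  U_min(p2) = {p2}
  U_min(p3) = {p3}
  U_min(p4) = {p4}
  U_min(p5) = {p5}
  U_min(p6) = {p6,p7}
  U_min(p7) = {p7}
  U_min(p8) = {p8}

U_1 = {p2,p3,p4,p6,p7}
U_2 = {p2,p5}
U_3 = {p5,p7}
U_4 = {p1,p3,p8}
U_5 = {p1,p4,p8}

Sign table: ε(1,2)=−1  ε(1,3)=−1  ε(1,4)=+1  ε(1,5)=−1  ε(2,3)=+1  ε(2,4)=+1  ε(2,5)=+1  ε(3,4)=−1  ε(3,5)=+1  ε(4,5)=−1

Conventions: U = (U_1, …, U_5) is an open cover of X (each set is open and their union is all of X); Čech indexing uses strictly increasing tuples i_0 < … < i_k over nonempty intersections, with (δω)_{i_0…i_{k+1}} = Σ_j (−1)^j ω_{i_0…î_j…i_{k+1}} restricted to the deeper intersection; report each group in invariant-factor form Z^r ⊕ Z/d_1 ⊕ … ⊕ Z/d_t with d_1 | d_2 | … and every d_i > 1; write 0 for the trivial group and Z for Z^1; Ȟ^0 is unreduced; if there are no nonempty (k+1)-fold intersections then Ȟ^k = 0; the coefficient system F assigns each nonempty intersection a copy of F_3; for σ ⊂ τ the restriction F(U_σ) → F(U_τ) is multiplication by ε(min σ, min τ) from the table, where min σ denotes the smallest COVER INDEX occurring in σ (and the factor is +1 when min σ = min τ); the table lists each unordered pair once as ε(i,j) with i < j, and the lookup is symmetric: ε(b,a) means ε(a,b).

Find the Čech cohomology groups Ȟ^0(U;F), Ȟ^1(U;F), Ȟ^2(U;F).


Ȟ^0 ≅ Z/3, Ȟ^1 ≅ Z/3 ⊕ Z/3 and Ȟ^2 ≅ 0

cover nerve:
  U12={p2} U13={p7} U14={p3} U15={p4} U23={p5} U45={p1,p8}
C dims 5,6; δ0: rk_F3 4
Ȟ^0: (5−4)−0=1 ⇒ Z/3
Ȟ^1: (6−0)−4=2 ⇒ Z/3 ⊕ Z/3
Ȟ^2: (0−0)−0=0 ⇒ 0


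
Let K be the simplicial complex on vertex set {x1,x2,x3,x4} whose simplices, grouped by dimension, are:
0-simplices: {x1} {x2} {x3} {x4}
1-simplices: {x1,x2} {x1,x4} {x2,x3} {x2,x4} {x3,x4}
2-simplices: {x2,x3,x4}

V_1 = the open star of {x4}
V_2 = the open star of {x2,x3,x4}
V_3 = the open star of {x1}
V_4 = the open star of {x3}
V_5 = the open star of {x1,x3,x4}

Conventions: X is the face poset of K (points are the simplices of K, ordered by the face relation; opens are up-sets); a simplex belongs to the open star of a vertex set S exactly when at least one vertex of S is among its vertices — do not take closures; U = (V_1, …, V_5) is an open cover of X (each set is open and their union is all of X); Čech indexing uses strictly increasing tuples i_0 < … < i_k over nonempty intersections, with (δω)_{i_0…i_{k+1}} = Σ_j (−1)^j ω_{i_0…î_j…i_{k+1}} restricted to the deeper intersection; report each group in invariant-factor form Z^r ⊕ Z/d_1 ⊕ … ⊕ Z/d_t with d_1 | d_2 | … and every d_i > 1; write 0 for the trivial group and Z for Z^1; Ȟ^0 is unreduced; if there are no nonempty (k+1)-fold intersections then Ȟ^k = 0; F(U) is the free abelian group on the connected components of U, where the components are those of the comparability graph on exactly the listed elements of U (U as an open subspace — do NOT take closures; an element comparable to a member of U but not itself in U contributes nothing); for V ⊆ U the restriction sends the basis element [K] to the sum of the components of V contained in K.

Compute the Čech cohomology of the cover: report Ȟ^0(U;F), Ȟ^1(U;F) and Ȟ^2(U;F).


Ȟ^0 = Z; Ȟ^1 = Z; Ȟ^2 = 0

intersection data:
  V1={{x4},{x1,x4},{x2,x4},{x3,x4},{x2,x3,x4}} V2={{x2},{x3},{x4},{x1,x2},{x1,x4},{x2,x3},{x2,x4},{x3,x4},{x2,x3,x4}} V3={{x1},{x1,x2},{x1,x4}} V4={{x3},{x2,x3},{x3,x4},{x2,x3,x4}} V5={{x1},{x3},{x4},{x1,x2},{x1,x4},{x2,x3},{x2,x4},{x3,x4},{x2,x3,x4}}
  V12={{x4},{x1,x4},{x2,x4},{x3,x4},{x2,x3,x4}} V13={{x1,x4}} V14={{x3,x4},{x2,x3,x4}} V15={{x4},{x1,x4},{x2,x4},{x3,x4},{x2,x3,x4}} V23={{x1,x2},{x1,x4}} V24={{x3},{x2,x3},{x3,x4},{x2,x3,x4}} V25={{x3},{x4},{x1,x2},{x1,x4},{x2,x3},{x2,x4},{x3,x4},{x2,x3,x4}} V35={{x1},{x1,x2},{x1,x4}} V45={{x3},{x2,x3},{x3,x4},{x2,x3,x4}}
  V123={{x1,x4}} V124={{x3,x4},{x2,x3,x4}} V125={{x4},{x1,x4},{x2,x4},{x3,x4},{x2,x3,x4}} V135={{x1,x4}} V145={{x3,x4},{x2,x3,x4}} V235={{x1,x2},{x1,x4}} V245={{x3},{x2,x3},{x3,x4},{x2,x3,x4}}
  V1235={{x1,x4}} V1245={{x3,x4},{x2,x3,x4}}
components per intersection:
  V1: {{x4},{x1,x4},{x2,x4},{x3,x4},{x2,x3,x4}}
  V2: {{x2},{x3},{x4},{x1,x2},{x1,x4},{x2,x3},{x2,x4},{x3,x4},{x2,x3,x4}}
  V3: {{x1},{x1,x2},{x1,x4}}
  V4: {{x3},{x2,x3},{x3,x4},{x2,x3,x4}}
  V5: {{x1},{x3},{x4},{x1,x2},{x1,x4},{x2,x3},{x2,x4},{x3,x4},{x2,x3,x4}}
  V12: {{x4},{x1,x4},{x2,x4},{x3,x4},{x2,x3,x4}}
  V13: {{x1,x4}}
  V14: {{x3,x4},{x2,x3,x4}}
  V15: {{x4},{x1,x4},{x2,x4},{x3,x4},{x2,x3,x4}}
  V23: {{x1,x2}} {{x1,x4}}
  V24: {{x3},{x2,x3},{x3,x4},{x2,x3,x4}}
  V25: {{x3},{x4},{x1,x4},{x2,x3},{x2,x4},{x3,x4},{x2,x3,x4}} {{x1,x2}}
  V35: {{x1},{x1,x2},{x1,x4}}
  V45: {{x3},{x2,x3},{x3,x4},{x2,x3,x4}}
  V123: {{x1,x4}}
  V124: {{x3,x4},{x2,x3,x4}}
  V125: {{x4},{x1,x4},{x2,x4},{x3,x4},{x2,x3,x4}}
  V135: {{x1,x4}}
  V145: {{x3,x4},{x2,x3,x4}}
  V235: {{x1,x2}} {{x1,x4}}
  V245: {{x3},{x2,x3},{x3,x4},{x2,x3,x4}}
  V1235: {{x1,x4}}
  V1245: {{x3,x4},{x2,x3,x4}}
C dims 5,11,8,2; δ0: rk 4, SNF 1^4; δ1: rk 6, SNF 1^6; δ2: rk 2, SNF 1^2
Ȟ^0 = (5 − 4) − 0 = 1, so Ȟ^0 ≅ Z
Ȟ^1 = (11 − 6) − 4 = 1, so Ȟ^1 ≅ Z
Ȟ^2 = (8 − 2) − 6 = 0, so Ȟ^2 ≅ 0


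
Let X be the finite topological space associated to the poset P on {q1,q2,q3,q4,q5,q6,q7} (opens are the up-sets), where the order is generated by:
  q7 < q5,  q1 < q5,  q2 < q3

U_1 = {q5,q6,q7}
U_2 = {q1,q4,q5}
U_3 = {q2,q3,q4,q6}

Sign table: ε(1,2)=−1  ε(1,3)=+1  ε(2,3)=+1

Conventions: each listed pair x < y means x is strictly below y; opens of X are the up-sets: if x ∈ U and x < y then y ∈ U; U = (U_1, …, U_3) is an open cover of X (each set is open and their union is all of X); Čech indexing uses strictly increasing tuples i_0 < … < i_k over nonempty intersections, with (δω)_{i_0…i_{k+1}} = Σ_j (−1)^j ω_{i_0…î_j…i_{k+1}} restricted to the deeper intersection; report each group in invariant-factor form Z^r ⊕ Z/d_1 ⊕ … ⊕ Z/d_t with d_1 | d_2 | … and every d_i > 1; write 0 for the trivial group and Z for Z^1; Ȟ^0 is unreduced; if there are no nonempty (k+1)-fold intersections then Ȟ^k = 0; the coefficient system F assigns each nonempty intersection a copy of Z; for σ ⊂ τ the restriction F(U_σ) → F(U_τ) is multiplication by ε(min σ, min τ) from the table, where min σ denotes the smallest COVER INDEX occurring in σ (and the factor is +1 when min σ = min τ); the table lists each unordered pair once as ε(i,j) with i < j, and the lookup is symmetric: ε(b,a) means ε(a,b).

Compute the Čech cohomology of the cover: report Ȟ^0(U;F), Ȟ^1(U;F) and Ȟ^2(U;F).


nerve simplices:
  U12={q5} U13={q6} U23={q4}
C dims 3,3; δ0: rk 3, SNF 1^2·2
degree 0: 3−3−0 = 0 → Ȟ^0 ≅ 0
degree 1: 3−0−3 = 0 plus torsion [2] → Ȟ^1 ≅ Z/2
degree 2: 0−0−0 = 0 → Ȟ^2 ≅ 0

Ȟ^0(U;F) ≅ 0, Ȟ^1(U;F) ≅ Z/2, Ȟ^2(U;F) ≅ 0


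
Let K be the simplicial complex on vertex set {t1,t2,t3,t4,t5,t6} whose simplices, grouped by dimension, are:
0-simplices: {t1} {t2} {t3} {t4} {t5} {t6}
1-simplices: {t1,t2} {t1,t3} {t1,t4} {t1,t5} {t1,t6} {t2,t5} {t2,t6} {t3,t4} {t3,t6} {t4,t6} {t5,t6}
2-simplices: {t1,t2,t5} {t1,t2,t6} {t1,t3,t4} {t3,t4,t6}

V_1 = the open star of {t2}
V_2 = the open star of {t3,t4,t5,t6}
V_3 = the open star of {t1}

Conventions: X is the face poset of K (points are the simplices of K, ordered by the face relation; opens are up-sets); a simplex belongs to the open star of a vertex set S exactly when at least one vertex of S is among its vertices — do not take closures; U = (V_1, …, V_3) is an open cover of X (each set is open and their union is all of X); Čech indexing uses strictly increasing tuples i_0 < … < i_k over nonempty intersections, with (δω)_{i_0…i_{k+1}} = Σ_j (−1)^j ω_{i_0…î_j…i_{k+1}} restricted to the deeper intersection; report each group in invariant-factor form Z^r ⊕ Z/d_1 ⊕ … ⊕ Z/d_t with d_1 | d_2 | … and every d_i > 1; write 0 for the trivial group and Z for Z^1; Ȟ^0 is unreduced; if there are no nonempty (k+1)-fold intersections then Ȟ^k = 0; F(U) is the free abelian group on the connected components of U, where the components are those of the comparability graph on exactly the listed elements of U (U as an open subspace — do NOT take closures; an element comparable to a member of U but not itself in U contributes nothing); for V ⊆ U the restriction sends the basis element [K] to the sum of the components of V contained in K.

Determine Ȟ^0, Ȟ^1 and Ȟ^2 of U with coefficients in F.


Ȟ^0 = Z, Ȟ^1 = Z^2 and Ȟ^2 = 0

cover nerve:
  V1={{t2},{t1,t2},{t2,t5},{t2,t6},{t1,t2,t5},{t1,t2,t6}} V2={{t3},{t4},{t5},{t6},{t1,t3},{t1,t4},{t1,t5},{t1,t6},{t2,t5},{t2,t6},{t3,t4},{t3,t6},{t4,t6},{t5,t6},{t1,t2,t5},{t1,t2,t6},{t1,t3,t4},{t3,t4,t6}} V3={{t1},{t1,t2},{t1,t3},{t1,t4},{t1,t5},{t1,t6},{t1,t2,t5},{t1,t2,t6},{t1,t3,t4}}
  V12={{t2,t5},{t2,t6},{t1,t2,t5},{t1,t2,t6}} V13={{t1,t2},{t1,t2,t5},{t1,t2,t6}} V23={{t1,t3},{t1,t4},{t1,t5},{t1,t6},{t1,t2,t5},{t1,t2,t6},{t1,t3,t4}}
  V123={{t1,t2,t5},{t1,t2,t6}}
components per intersection:
  V1: {{t2},{t1,t2},{t2,t5},{t2,t6},{t1,t2,t5},{t1,t2,t6}}
  V2: {{t3},{t4},{t5},{t6},{t1,t3},{t1,t4},{t1,t5},{t1,t6},{t2,t5},{t2,t6},{t3,t4},{t3,t6},{t4,t6},{t5,t6},{t1,t2,t5},{t1,t2,t6},{t1,t3,t4},{t3,t4,t6}}
  V3: {{t1},{t1,t2},{t1,t3},{t1,t4},{t1,t5},{t1,t6},{t1,t2,t5},{t1,t2,t6},{t1,t3,t4}}
  V12: {{t2,t5},{t1,t2,t5}} {{t2,t6},{t1,t2,t6}}
  V13: {{t1,t2},{t1,t2,t5},{t1,t2,t6}}
  V23: {{t1,t3},{t1,t4},{t1,t3,t4}} {{t1,t5},{t1,t2,t5}} {{t1,t6},{t1,t2,t6}}
  V123: {{t1,t2,t5}} {{t1,t2,t6}}
C dims 3,6,2; δ0: rk 2, SNF 1^2; δ1: rk 2, SNF 1^2
Ȟ^0: (3−2)−0=1 ⇒ Z
Ȟ^1: (6−2)−2=2 ⇒ Z^2
Ȟ^2: (2−0)−2=0 ⇒ 0
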